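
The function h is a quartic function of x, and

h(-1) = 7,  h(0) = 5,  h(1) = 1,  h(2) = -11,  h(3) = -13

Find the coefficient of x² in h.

Write h(x) = ax^4 + bx³ + cx² + dx + e; the 5 given values yield a linear system in the 5 coefficients.
Solving, h(x) = x^4 - 3x³ - 2x² + 5.
The coefficient of x² is -2.

-2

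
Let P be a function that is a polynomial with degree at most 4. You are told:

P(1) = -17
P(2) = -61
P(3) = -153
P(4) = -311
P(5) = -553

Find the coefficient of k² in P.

-6

First differences: -44, -92, -158, -242. Second differences: -48, -66, -84. Third differences: -18, -18.
Level-3 differences are constant, so P has degree 3.
Fitting a degree-3 polynomial gives P(k) = -3k³ - 6k² - 5k - 3.
The coefficient of k² is -6.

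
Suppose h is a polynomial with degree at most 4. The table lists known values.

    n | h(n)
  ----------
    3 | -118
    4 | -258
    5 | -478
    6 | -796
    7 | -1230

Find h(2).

First differences: -140, -220, -318, -434. Second differences: -80, -98, -116. Third differences: -18, -18.
Level-3 differences are constant, so h has degree 3.
Fitting a degree-3 polynomial gives h(n) = -3n³ - 4n² - n + 2.
Then h(2) = -40.

-40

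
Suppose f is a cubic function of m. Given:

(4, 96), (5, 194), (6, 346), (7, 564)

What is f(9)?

1246

Write f(m) = am³ + bm² + cm + d; the 4 given values yield a linear system in the 4 coefficients.
Solving, f(m) = 2m³ - 3m² + 3m + 4.
Then f(9) = 1246.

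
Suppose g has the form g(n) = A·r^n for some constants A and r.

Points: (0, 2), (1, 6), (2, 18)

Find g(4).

162

Consecutive ratio: 6/2 = 3, and 18/6 = 3, so r = 3.
Then A·3^0 = 2 gives A = 2, and g(n) = 2·3^n.
g(4) = 2·3^4 = 162.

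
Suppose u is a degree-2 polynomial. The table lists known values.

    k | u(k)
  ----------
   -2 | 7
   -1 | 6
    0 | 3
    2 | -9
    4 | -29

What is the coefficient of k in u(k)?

Write u(k) = ak² + bk + c; the 5 given values yield a linear system in the 3 coefficients.
Solving, u(k) = -k² - 4k + 3.
The coefficient of k is -4.

-4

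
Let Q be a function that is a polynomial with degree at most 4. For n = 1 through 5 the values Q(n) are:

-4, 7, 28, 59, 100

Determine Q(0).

Write Q(n) = an^4 + bn³ + cn² + dn + e; the 5 given values yield a linear system in the 5 coefficients.
Solving, the top 2 coefficients vanish, and Q(n) = 5n² - 4n - 5.
Then Q(0) = -5.

-5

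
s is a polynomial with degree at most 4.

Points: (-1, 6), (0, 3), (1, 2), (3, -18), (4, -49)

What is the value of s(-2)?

Write s(x) = ax^4 + bx³ + cx² + dx + e; the 5 given values yield a linear system in the 5 coefficients.
Solving, the leading coefficient vanishes, and s(x) = -x³ + x² - x + 3.
Then s(-2) = 17.

17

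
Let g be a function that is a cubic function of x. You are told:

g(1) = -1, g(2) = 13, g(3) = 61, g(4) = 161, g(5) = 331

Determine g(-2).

-19

First differences: 14, 48, 100, 170. Second differences: 34, 52, 70. Third differences: 18, 18.
Level-3 differences are constant, so g has degree 3.
Fitting a degree-3 polynomial gives g(x) = 3x³ - x² - 4x + 1.
Then g(-2) = -19.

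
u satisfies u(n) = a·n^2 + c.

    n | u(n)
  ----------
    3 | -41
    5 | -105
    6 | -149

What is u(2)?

From u(3) = -41 and u(5) = -105: 9a + c = -41 and 25a + c = -105.
Subtracting: 16a = -64, so a = -4; then c = -41 − (-4)·9 = -5.
So u(n) = -4n² − 5, and u(2) = -21.

-21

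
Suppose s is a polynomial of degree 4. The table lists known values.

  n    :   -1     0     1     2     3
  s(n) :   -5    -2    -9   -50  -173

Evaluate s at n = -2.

-18

Write s(n) = an^4 + bn³ + cn² + dn + e; the 5 given values yield a linear system in the 5 coefficients.
Solving, s(n) = -n^4 - 2n³ - 4n² - 2.
Then s(-2) = -18.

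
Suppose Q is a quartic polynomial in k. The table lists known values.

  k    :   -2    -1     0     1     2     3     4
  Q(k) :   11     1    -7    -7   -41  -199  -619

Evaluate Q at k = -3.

Write Q(k) = ak^4 + bk³ + ck² + dk + e; the 7 given values yield a linear system in the 5 coefficients.
Solving, Q(k) = -2k^4 - 3k³ + 6k² - k - 7.
Then Q(-3) = -31.

-31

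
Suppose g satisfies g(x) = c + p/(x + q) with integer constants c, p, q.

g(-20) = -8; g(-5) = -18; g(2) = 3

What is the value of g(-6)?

(g(x) − c)(x + q) = p for each data point; the three points give a linear system in c and q, then p follows.
Solving: c = -6, q = 2, p = 36, so g(x) = -6 + 36/(x + 2).
Then g(-6) = -6 + 36/(-4) = -15.

-15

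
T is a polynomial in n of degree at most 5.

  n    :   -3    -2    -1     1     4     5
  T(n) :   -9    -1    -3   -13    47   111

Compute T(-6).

-153

Write T(n) = an^5 + bn^4 + cn³ + dn² + en + p; the 6 given values yield a linear system in the 6 coefficients.
Solving, the top 2 coefficients vanish, and T(n) = n³ + n² - 6n - 9.
Then T(-6) = -153.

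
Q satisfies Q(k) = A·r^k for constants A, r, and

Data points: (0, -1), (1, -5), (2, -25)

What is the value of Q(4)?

Consecutive ratio: -5/(-1) = 5, and -25/(-5) = 5, so r = 5.
Then A·5^0 = -1 gives A = -1, and Q(k) = -1·5^k.
Q(4) = -1·5^4 = -625.

-625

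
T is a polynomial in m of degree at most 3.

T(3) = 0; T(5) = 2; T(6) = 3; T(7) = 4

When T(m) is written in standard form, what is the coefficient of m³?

Write T(m) = am³ + bm² + cm + d; the 4 given values yield a linear system in the 4 coefficients.
Solving, the top 2 coefficients vanish, and T(m) = m - 3.
The coefficient of m³ is 0.

0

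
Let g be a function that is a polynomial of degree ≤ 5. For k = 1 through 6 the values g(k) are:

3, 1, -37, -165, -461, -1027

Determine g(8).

-3497

Write g(k) = ak^5 + bk^4 + ck³ + dk² + ek + p; the 6 given values yield a linear system in the 6 coefficients.
Solving, the leading coefficient vanishes, and g(k) = -k^4 + k³ + k² + 3k - 1.
Then g(8) = -3497.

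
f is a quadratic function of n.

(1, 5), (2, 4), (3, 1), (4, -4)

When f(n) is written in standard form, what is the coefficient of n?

2

First differences: -1, -3, -5. Second differences: -2, -2.
Level-2 differences are constant, so f has degree 2.
Fitting a degree-2 polynomial gives f(n) = -n² + 2n + 4.
The coefficient of n is 2.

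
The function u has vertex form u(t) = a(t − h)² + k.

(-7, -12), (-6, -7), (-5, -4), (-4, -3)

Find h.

First differences 5, 3, 1; second difference -2 = 2a, so a = -1.
Expanding, the t-coefficient is −2ah = 2h; matching it to the data gives h = -4, and then k = -3.
So u(t) = -1(t + 4)² − 3.
Hence h = -4.

-4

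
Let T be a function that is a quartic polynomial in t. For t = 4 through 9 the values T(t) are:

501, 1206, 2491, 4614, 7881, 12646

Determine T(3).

First differences: 705, 1285, 2123, 3267, 4765. Second differences: 580, 838, 1144, 1498. Third differences: 258, 306, 354. Fourth differences: 48, 48.
Level-4 differences are constant, so T has degree 4.
Fitting a degree-4 polynomial gives T(t) = 2t^4 - t³ + 3t² + t + 1.
Then T(3) = 166.

166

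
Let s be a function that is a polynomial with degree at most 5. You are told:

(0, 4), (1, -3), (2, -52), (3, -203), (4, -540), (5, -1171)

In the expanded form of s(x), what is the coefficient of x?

First differences: -7, -49, -151, -337, -631. Second differences: -42, -102, -186, -294. Third differences: -60, -84, -108. Fourth differences: -24, -24.
Level-4 differences are constant, so s has degree 4.
Fitting a degree-4 polynomial gives s(x) = -x^4 - 4x³ - 2x² + 4.
The coefficient of x is 0.

0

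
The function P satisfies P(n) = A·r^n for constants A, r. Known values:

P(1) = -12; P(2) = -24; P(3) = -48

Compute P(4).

Consecutive ratio: -24/(-12) = 2, and -48/(-24) = 2, so r = 2.
Then A·2^1 = -12 gives A = -6, and P(n) = -6·2^n.
P(4) = -6·2^4 = -96.

-96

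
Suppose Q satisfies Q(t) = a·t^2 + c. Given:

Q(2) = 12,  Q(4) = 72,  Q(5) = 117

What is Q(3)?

From Q(2) = 12 and Q(4) = 72: 4a + c = 12 and 16a + c = 72.
Subtracting: 12a = 60, so a = 5; then c = 12 − 5·4 = -8.
So Q(t) = 5t² − 8, and Q(3) = 37.

37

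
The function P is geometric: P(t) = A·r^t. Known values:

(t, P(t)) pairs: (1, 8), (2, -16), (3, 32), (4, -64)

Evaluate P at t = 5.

Consecutive ratio: -16/8 = -2, and 32/(-16) = -2, so r = -2.
Then A·(-2)^1 = 8 gives A = -4, and P(t) = -4·(-2)^t.
P(5) = -4·(-2)^5 = 128.

128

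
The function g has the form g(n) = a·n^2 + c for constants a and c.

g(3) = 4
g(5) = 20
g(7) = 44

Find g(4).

From g(3) = 4 and g(5) = 20: 9a + c = 4 and 25a + c = 20.
Subtracting: 16a = 16, so a = 1; then c = 4 − 1·9 = -5.
So g(n) = 1n² − 5, and g(4) = 11.

11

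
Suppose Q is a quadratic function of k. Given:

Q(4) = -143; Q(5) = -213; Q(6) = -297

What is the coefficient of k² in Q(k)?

Write Q(k) = ak² + bk + c; the 3 given values yield a linear system in the 3 coefficients.
Solving, Q(k) = -7k² - 7k - 3.
The coefficient of k² is -7.

-7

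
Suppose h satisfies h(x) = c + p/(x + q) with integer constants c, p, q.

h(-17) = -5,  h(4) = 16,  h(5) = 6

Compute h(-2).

-8

(h(x) − c)(x + q) = p for each data point; the three points give a linear system in c and q, then p follows.
Solving: c = -4, q = -3, p = 20, so h(x) = -4 + 20/(x − 3).
Then h(-2) = -4 + 20/(-5) = -8.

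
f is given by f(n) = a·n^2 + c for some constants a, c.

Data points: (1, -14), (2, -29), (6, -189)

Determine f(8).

-329

From f(1) = -14 and f(2) = -29: 1a + c = -14 and 4a + c = -29.
Subtracting: 3a = -15, so a = -5; then c = -14 − (-5)·1 = -9.
So f(n) = -5n² − 9, and f(8) = -329.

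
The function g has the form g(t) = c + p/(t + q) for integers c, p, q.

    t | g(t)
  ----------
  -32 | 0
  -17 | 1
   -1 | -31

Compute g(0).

(g(t) − c)(t + q) = p for each data point; the three points give a linear system in c and q, then p follows.
Solving: c = -1, q = 2, p = -30, so g(t) = -1 − 30/(t + 2).
Then g(0) = -1 − 30/2 = -16.

-16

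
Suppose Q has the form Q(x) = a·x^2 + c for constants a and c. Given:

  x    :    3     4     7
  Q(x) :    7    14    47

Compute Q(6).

34

From Q(3) = 7 and Q(4) = 14: 9a + c = 7 and 16a + c = 14.
Subtracting: 7a = 7, so a = 1; then c = 7 − 1·9 = -2.
So Q(x) = 1x² − 2, and Q(6) = 34.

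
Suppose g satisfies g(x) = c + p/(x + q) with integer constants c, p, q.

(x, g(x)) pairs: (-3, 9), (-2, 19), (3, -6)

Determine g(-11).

1

(g(x) − c)(x + q) = p for each data point; the three points give a linear system in c and q, then p follows.
Solving: c = -1, q = 1, p = -20, so g(x) = -1 − 20/(x + 1).
Then g(-11) = -1 − 20/(-10) = 1.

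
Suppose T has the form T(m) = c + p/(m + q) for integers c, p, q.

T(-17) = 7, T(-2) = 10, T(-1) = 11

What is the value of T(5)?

-4

(T(m) − c)(m + q) = p for each data point; the three points give a linear system in c and q, then p follows.
Solving: c = 6, q = -3, p = -20, so T(m) = 6 − 20/(m − 3).
Then T(5) = 6 − 20/2 = -4.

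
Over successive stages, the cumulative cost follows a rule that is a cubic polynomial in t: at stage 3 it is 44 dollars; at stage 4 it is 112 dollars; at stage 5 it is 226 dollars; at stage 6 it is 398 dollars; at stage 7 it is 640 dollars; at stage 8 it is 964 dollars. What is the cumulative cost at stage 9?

Write the value at t as f(t).
First differences: 68, 114, 172, 242, 324. Second differences: 46, 58, 70, 82. Third differences: 12, 12, 12.
Level-3 differences are constant, so f has degree 3.
Fitting a degree-3 polynomial gives f(t) = 2t³ - t² + t - 4.
Then f(9) = 1382.

1382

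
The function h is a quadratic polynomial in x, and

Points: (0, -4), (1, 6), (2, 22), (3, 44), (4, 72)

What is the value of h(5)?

Write h(x) = ax² + bx + c; the 5 given values yield a linear system in the 3 coefficients.
Solving, h(x) = 3x² + 7x - 4.
Then h(5) = 106.

106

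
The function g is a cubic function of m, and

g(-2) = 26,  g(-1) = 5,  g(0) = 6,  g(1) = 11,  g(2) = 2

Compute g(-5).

401

First differences: -21, 1, 5, -9. Second differences: 22, 4, -14. Third differences: -18, -18.
Level-3 differences are constant, so g has degree 3.
Fitting a degree-3 polynomial gives g(m) = -3m³ + 2m² + 6m + 6.
Then g(-5) = 401.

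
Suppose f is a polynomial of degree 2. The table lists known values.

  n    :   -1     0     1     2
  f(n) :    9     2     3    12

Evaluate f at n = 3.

Write f(n) = an² + bn + c; the 4 given values yield a linear system in the 3 coefficients.
Solving, f(n) = 4n² - 3n + 2.
Then f(3) = 29.

29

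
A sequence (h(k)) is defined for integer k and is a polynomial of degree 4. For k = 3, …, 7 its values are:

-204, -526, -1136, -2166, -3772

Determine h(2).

Write h(k) = ak^4 + bk³ + ck² + dk + e; the 5 given values yield a linear system in the 5 coefficients.
Solving, h(k) = -k^4 - 4k³ + k² - 6k - 6.
Then h(2) = -62.

-62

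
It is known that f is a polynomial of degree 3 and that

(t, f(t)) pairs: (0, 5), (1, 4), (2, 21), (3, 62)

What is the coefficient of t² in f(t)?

Write f(t) = at³ + bt² + ct + d; the 4 given values yield a linear system in the 4 coefficients.
Solving, f(t) = t³ + 6t² - 8t + 5.
The coefficient of t² is 6.

6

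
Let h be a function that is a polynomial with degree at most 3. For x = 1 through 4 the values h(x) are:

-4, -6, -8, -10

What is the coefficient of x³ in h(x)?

First differences: -2, -2, -2.
Level-1 differences are constant, so h has degree 1.
Fitting a degree-1 polynomial gives h(x) = -2x - 2.
The coefficient of x³ is 0.

0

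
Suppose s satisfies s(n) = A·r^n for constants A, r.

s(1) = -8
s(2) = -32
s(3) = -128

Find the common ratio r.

Consecutive ratio: -32/(-8) = 4, and -128/(-32) = 4, so r = 4.
Then A·4^1 = -8 gives A = -2, and s(n) = -2·4^n.

4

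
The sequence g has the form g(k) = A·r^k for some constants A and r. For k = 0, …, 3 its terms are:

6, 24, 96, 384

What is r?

4

Consecutive ratio: 24/6 = 4, and 96/24 = 4, so r = 4.
Then A·4^0 = 6 gives A = 6, and g(k) = 6·4^k.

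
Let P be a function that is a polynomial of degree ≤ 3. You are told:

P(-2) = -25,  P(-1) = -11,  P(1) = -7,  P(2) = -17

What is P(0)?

-5

Write P(t) = at³ + bt² + ct + d; the 4 given values yield a linear system in the 4 coefficients.
Solving, the leading coefficient vanishes, and P(t) = -4t² + 2t - 5.
The constant term is P(0) = -5.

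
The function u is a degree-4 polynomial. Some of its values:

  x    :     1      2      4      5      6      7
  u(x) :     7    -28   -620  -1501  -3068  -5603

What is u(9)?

-14945

Write u(x) = ax^4 + bx³ + cx² + dx + e; the 6 given values yield a linear system in the 5 coefficients.
Solving, u(x) = -2x^4 - 3x³ + 4x² + 4x + 4.
Then u(9) = -14945.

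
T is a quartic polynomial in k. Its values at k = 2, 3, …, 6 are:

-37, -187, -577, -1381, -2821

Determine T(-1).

-7

Write T(k) = ak^4 + bk³ + ck² + dk + e; the 5 given values yield a linear system in the 5 coefficients.
Solving, T(k) = -2k^4 - k³ - k² + 4k - 1.
Then T(-1) = -7.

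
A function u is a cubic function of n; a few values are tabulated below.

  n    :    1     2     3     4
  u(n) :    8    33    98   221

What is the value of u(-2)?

-7

Write u(n) = an³ + bn² + cn + d; the 4 given values yield a linear system in the 4 coefficients.
Solving, u(n) = 3n³ + 2n² - 2n + 5.
Then u(-2) = -7.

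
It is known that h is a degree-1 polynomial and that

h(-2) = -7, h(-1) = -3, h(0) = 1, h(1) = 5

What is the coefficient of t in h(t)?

4

First differences: 4, 4, 4.
Level-1 differences are constant, so h has degree 1.
Fitting a degree-1 polynomial gives h(t) = 4t + 1.
The coefficient of t is 4.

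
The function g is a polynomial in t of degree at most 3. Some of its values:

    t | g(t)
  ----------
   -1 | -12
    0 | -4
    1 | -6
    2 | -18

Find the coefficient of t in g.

3

Write g(t) = at³ + bt² + ct + d; the 4 given values yield a linear system in the 4 coefficients.
Solving, the leading coefficient vanishes, and g(t) = -5t² + 3t - 4.
The coefficient of t is 3.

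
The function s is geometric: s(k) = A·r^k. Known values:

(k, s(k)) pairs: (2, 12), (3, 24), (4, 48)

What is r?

Consecutive ratio: 24/12 = 2, and 48/24 = 2, so r = 2.
Then A·2^2 = 12 gives A = 3, and s(k) = 3·2^k.

2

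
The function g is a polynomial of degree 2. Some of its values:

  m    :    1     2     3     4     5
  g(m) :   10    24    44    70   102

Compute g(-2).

4

First differences: 14, 20, 26, 32. Second differences: 6, 6, 6.
Level-2 differences are constant, so g has degree 2.
Fitting a degree-2 polynomial gives g(m) = 3m² + 5m + 2.
Then g(-2) = 4.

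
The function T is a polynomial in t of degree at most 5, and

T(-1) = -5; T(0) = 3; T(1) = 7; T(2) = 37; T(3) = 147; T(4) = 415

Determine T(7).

First differences: 8, 4, 30, 110, 268. Second differences: -4, 26, 80, 158. Third differences: 30, 54, 78. Fourth differences: 24, 24.
Level-4 differences are constant, so T has degree 4.
Fitting a degree-4 polynomial gives T(t) = t^4 + 3t³ - 3t² + 3t + 3.
Then T(7) = 3307.

3307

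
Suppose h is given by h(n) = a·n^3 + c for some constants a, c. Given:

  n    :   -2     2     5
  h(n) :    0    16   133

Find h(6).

From h(-2) = 0 and h(2) = 16: -8a + c = 0 and 8a + c = 16.
Subtracting: 16a = 16, so a = 1; then c = 0 − 1·(-8) = 8.
So h(n) = 1n³ + 8, and h(6) = 224.

224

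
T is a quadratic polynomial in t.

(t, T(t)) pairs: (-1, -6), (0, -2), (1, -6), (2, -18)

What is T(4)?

First differences: 4, -4, -12. Second differences: -8, -8.
Level-2 differences are constant, so T has degree 2.
Fitting a degree-2 polynomial gives T(t) = -4t² - 2.
Then T(4) = -66.

-66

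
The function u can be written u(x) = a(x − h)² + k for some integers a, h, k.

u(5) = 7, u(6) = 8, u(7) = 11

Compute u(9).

First differences 1, 3; second difference 2 = 2a, so a = 1.
Expanding, the x-coefficient is −2ah = -2h; matching it to the data gives h = 5, and then k = 7.
So u(x) = 1(x − 5)² + 7.
u(9) = 1·4² + 7 = 23.

23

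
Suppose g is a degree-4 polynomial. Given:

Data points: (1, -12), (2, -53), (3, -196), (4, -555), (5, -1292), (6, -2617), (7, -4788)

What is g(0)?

First differences: -41, -143, -359, -737, -1325, -2171. Second differences: -102, -216, -378, -588, -846. Third differences: -114, -162, -210, -258. Fourth differences: -48, -48, -48.
Level-4 differences are constant, so g has degree 4.
Fitting a degree-4 polynomial gives g(x) = -2x^4 + x³ - 7x² + 3x - 7.
Then g(0) = -7.

-7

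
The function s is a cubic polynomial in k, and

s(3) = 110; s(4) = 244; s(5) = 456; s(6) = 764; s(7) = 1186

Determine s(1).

Write s(k) = ak³ + bk² + ck + d; the 5 given values yield a linear system in the 4 coefficients.
Solving, s(k) = 3k³ + 3k² + 2k - 4.
Then s(1) = 4.

4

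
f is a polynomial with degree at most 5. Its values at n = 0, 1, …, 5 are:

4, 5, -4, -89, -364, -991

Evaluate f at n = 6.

-2180

First differences: 1, -9, -85, -275, -627. Second differences: -10, -76, -190, -352. Third differences: -66, -114, -162. Fourth differences: -48, -48.
Level-4 differences are constant, so f has degree 4.
Fitting a degree-4 polynomial gives f(n) = -2n^4 + n³ + 6n² - 4n + 4.
Then f(6) = -2180.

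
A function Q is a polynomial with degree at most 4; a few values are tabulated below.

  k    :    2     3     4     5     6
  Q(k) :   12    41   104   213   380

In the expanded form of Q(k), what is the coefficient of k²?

-1

First differences: 29, 63, 109, 167. Second differences: 34, 46, 58. Third differences: 12, 12.
Level-3 differences are constant, so Q has degree 3.
Fitting a degree-3 polynomial gives Q(k) = 2k³ - k² - 4k + 8.
The coefficient of k² is -1.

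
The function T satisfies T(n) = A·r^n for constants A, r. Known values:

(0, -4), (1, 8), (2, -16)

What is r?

-2

Consecutive ratio: 8/(-4) = -2, and -16/8 = -2, so r = -2.
Then A·(-2)^0 = -4 gives A = -4, and T(n) = -4·(-2)^n.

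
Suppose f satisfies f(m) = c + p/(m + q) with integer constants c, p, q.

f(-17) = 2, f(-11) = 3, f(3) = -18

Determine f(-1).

18

(f(m) − c)(m + q) = p for each data point; the three points give a linear system in c and q, then p follows.
Solving: c = 0, q = -1, p = -36, so f(m) = -36/(m − 1).
Then f(-1) = 0 − 36/(-2) = 18.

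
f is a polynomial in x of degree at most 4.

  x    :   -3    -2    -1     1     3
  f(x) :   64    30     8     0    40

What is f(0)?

-2

Write f(x) = ax^4 + bx³ + cx² + dx + e; the 5 given values yield a linear system in the 5 coefficients.
Solving, the top 2 coefficients vanish, and f(x) = 6x² - 4x - 2.
The constant term is f(0) = -2.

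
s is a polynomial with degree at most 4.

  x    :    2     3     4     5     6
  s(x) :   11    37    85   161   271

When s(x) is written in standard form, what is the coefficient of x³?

1

First differences: 26, 48, 76, 110. Second differences: 22, 28, 34. Third differences: 6, 6.
Level-3 differences are constant, so s has degree 3.
Fitting a degree-3 polynomial gives s(x) = x³ + 2x² - 3x + 1.
The coefficient of x³ is 1.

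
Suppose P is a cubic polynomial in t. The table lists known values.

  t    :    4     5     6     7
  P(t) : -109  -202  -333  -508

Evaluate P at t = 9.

-1014

Write P(t) = at³ + bt² + ct + d; the 4 given values yield a linear system in the 4 coefficients.
Solving, P(t) = -t³ - 4t² + 4t + 3.
Then P(9) = -1014.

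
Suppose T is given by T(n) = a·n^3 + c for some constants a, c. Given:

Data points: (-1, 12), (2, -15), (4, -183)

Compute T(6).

From T(-1) = 12 and T(2) = -15: -1a + c = 12 and 8a + c = -15.
Subtracting: 9a = -27, so a = -3; then c = 12 − (-3)·(-1) = 9.
So T(n) = -3n³ + 9, and T(6) = -639.

-639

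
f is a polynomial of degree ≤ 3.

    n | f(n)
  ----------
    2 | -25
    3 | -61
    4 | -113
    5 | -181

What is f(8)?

First differences: -36, -52, -68. Second differences: -16, -16.
Level-2 differences are constant, so f has degree 2.
Fitting a degree-2 polynomial gives f(n) = -8n² + 4n - 1.
Then f(8) = -481.

-481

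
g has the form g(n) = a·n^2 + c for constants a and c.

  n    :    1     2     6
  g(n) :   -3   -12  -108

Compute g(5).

From g(1) = -3 and g(2) = -12: 1a + c = -3 and 4a + c = -12.
Subtracting: 3a = -9, so a = -3; then c = -3 − (-3)·1 = 0.
So g(n) = -3n² + 0, and g(5) = -75.

-75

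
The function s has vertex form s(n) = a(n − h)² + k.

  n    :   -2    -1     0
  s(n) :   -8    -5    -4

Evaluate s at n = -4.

-20

First differences 3, 1; second difference -2 = 2a, so a = -1.
Expanding, the n-coefficient is −2ah = 2h; matching it to the data gives h = 0, and then k = -4.
So s(n) = -1(n + 0)² − 4.
s(-4) = -1·(-4)² − 4 = -20.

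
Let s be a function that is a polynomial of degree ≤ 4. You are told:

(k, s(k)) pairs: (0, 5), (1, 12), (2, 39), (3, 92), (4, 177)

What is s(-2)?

27

First differences: 7, 27, 53, 85. Second differences: 20, 26, 32. Third differences: 6, 6.
Level-3 differences are constant, so s has degree 3.
Fitting a degree-3 polynomial gives s(k) = k³ + 7k² - k + 5.
Then s(-2) = 27.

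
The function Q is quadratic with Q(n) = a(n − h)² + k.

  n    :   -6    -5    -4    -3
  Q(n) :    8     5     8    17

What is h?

-5

First differences -3, 3, 9; second difference 6 = 2a, so a = 3.
Expanding, the n-coefficient is −2ah = -6h; matching it to the data gives h = -5, and then k = 5.
So Q(n) = 3(n + 5)² + 5.
Hence h = -5.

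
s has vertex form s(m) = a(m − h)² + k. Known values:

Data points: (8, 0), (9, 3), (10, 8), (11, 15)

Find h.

First differences 3, 5, 7; second difference 2 = 2a, so a = 1.
Expanding, the m-coefficient is −2ah = -2h; matching it to the data gives h = 7, and then k = -1.
So s(m) = 1(m − 7)² − 1.
Hence h = 7.

7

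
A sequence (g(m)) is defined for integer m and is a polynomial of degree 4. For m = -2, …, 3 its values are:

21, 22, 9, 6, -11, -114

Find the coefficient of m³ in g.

First differences: 1, -13, -3, -17, -103. Second differences: -14, 10, -14, -86. Third differences: 24, -24, -72. Fourth differences: -48, -48.
Level-4 differences are constant, so g has degree 4.
Fitting a degree-4 polynomial gives g(m) = -2m^4 + 7m² - 8m + 9.
The coefficient of m³ is 0.

0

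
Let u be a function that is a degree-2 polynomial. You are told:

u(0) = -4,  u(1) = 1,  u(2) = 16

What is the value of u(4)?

Write u(t) = at² + bt + c; the 3 given values yield a linear system in the 3 coefficients.
Solving, u(t) = 5t² - 4.
Then u(4) = 76.

76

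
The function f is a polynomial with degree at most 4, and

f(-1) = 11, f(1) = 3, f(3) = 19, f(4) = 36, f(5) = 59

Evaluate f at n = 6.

88

Write f(n) = an^4 + bn³ + cn² + dn + e; the 5 given values yield a linear system in the 5 coefficients.
Solving, the top 2 coefficients vanish, and f(n) = 3n² - 4n + 4.
Then f(6) = 88.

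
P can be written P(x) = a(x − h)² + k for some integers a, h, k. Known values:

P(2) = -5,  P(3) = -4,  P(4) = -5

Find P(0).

-13

First differences 1, -1; second difference -2 = 2a, so a = -1.
Expanding, the x-coefficient is −2ah = 2h; matching it to the data gives h = 3, and then k = -4.
So P(x) = -1(x − 3)² − 4.
P(0) = -1·(-3)² − 4 = -13.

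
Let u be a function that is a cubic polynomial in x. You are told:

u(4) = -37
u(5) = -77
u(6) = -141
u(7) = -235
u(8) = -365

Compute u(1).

-1

First differences: -40, -64, -94, -130. Second differences: -24, -30, -36. Third differences: -6, -6.
Level-3 differences are constant, so u has degree 3.
Fitting a degree-3 polynomial gives u(x) = -x³ + 3x² - 6x + 3.
Then u(1) = -1.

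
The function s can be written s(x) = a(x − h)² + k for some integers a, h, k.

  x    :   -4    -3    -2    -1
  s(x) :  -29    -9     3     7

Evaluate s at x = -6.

First differences 20, 12, 4; second difference -8 = 2a, so a = -4.
Expanding, the x-coefficient is −2ah = 8h; matching it to the data gives h = -1, and then k = 7.
So s(x) = -4(x + 1)² + 7.
s(-6) = -4·(-5)² + 7 = -93.

-93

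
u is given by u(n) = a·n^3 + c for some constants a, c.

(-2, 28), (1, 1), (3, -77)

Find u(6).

-644

From u(-2) = 28 and u(1) = 1: -8a + c = 28 and 1a + c = 1.
Subtracting: 9a = -27, so a = -3; then c = 28 − (-3)·(-8) = 4.
So u(n) = -3n³ + 4, and u(6) = -644.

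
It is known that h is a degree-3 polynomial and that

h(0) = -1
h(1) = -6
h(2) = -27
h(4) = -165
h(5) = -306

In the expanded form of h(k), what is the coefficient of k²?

-2

Write h(k) = ak³ + bk² + ck + d; the 5 given values yield a linear system in the 4 coefficients.
Solving, h(k) = -2k³ - 2k² - k - 1.
The coefficient of k² is -2.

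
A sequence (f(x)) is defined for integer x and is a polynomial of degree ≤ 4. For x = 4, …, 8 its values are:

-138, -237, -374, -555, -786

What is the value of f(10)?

-1422

First differences: -99, -137, -181, -231. Second differences: -38, -44, -50. Third differences: -6, -6.
Level-3 differences are constant, so f has degree 3.
Fitting a degree-3 polynomial gives f(x) = -x³ - 4x² - 2x - 2.
Then f(10) = -1422.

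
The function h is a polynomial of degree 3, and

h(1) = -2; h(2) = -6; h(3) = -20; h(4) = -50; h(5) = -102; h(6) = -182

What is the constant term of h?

First differences: -4, -14, -30, -52, -80. Second differences: -10, -16, -22, -28. Third differences: -6, -6, -6.
Level-3 differences are constant, so h has degree 3.
Fitting a degree-3 polynomial gives h(n) = -n³ + n² - 2.
The constant term is h(0) = -2.

-2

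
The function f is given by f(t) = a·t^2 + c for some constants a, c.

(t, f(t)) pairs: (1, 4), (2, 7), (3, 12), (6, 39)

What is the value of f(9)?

From f(1) = 4 and f(2) = 7: 1a + c = 4 and 4a + c = 7.
Subtracting: 3a = 3, so a = 1; then c = 4 − 1·1 = 3.
So f(t) = 1t² + 3, and f(9) = 84.

84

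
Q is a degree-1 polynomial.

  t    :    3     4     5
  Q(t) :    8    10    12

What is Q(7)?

16

Write Q(t) = at + b; the 3 given values yield a linear system in the 2 coefficients.
Solving, Q(t) = 2t + 2.
Then Q(7) = 16.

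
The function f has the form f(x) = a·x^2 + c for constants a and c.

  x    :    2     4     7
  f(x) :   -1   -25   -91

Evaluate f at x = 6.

From f(2) = -1 and f(4) = -25: 4a + c = -1 and 16a + c = -25.
Subtracting: 12a = -24, so a = -2; then c = -1 − (-2)·4 = 7.
So f(x) = -2x² + 7, and f(6) = -65.

-65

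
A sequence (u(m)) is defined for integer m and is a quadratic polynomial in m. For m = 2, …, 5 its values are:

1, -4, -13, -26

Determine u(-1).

First differences: -5, -9, -13. Second differences: -4, -4.
Level-2 differences are constant, so u has degree 2.
Fitting a degree-2 polynomial gives u(m) = -2m² + 5m - 1.
Then u(-1) = -8.

-8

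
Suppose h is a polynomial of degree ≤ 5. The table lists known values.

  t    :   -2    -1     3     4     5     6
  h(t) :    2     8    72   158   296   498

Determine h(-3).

Write h(t) = at^5 + bt^4 + ct³ + dt² + et + p; the 6 given values yield a linear system in the 6 coefficients.
Solving, the top 2 coefficients vanish, and h(t) = 2t³ + 2t² - 2t + 6.
Then h(-3) = -24.

-24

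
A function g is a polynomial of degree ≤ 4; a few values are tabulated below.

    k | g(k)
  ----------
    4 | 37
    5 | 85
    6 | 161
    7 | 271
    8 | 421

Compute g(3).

11

First differences: 48, 76, 110, 150. Second differences: 28, 34, 40. Third differences: 6, 6.
Level-3 differences are constant, so g has degree 3.
Fitting a degree-3 polynomial gives g(k) = k³ - k² - 4k + 5.
Then g(3) = 11.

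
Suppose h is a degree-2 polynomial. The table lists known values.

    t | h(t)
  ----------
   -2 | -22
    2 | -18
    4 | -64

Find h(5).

Write h(t) = at² + bt + c; the 3 given values yield a linear system in the 3 coefficients.
Solving, h(t) = -4t² + t - 4.
Then h(5) = -99.

-99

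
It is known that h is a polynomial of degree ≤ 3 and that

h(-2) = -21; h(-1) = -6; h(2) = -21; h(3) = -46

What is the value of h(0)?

Write h(n) = an³ + bn² + cn + d; the 4 given values yield a linear system in the 4 coefficients.
Solving, the leading coefficient vanishes, and h(n) = -5n² - 1.
Then h(0) = -1.

-1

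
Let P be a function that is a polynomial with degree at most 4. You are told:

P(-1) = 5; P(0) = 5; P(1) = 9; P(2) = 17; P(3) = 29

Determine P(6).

89

Write P(m) = am^4 + bm³ + cm² + dm + e; the 5 given values yield a linear system in the 5 coefficients.
Solving, the top 2 coefficients vanish, and P(m) = 2m² + 2m + 5.
Then P(6) = 89.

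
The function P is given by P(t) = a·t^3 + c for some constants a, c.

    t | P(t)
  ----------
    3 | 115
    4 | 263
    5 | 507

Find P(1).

From P(3) = 115 and P(4) = 263: 27a + c = 115 and 64a + c = 263.
Subtracting: 37a = 148, so a = 4; then c = 115 − 4·27 = 7.
So P(t) = 4t³ + 7, and P(1) = 11.

11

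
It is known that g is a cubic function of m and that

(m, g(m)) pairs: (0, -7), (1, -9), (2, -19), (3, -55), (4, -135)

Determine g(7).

-819

Write g(m) = am³ + bm² + cm + d; the 5 given values yield a linear system in the 4 coefficients.
Solving, g(m) = -3m³ + 5m² - 4m - 7.
Then g(7) = -819.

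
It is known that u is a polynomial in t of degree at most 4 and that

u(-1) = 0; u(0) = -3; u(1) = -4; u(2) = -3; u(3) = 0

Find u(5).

12

First differences: -3, -1, 1, 3. Second differences: 2, 2, 2.
Level-2 differences are constant, so u has degree 2.
Fitting a degree-2 polynomial gives u(t) = t² - 2t - 3.
Then u(5) = 12.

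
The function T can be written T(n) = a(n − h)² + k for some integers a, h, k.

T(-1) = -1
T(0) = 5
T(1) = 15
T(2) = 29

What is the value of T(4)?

69

First differences 6, 10, 14; second difference 4 = 2a, so a = 2.
Expanding, the n-coefficient is −2ah = -4h; matching it to the data gives h = -2, and then k = -3.
So T(n) = 2(n + 2)² − 3.
T(4) = 2·6² − 3 = 69.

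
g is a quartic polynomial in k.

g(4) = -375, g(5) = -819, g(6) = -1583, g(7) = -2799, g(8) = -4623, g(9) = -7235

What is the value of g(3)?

-143

First differences: -444, -764, -1216, -1824, -2612. Second differences: -320, -452, -608, -788. Third differences: -132, -156, -180. Fourth differences: -24, -24.
Level-4 differences are constant, so g has degree 4.
Fitting a degree-4 polynomial gives g(k) = -k^4 - 9k² + 6k + 1.
Then g(3) = -143.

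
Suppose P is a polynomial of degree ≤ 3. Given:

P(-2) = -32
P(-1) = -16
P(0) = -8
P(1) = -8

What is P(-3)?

-56

First differences: 16, 8, 0. Second differences: -8, -8.
Level-2 differences are constant, so P has degree 2.
Fitting a degree-2 polynomial gives P(k) = -4k² + 4k - 8.
Then P(-3) = -56.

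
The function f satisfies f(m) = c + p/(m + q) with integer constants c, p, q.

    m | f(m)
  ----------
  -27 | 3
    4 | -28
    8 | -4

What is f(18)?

(f(m) − c)(m + q) = p for each data point; the three points give a linear system in c and q, then p follows.
Solving: c = 2, q = -3, p = -30, so f(m) = 2 − 30/(m − 3).
Then f(18) = 2 − 30/15 = 0.

0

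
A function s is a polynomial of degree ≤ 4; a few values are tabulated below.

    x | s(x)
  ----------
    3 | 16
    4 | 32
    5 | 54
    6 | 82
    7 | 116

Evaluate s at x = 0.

Write s(x) = ax^4 + bx³ + cx² + dx + e; the 5 given values yield a linear system in the 5 coefficients.
Solving, the top 2 coefficients vanish, and s(x) = 3x² - 5x + 4.
Then s(0) = 4.

4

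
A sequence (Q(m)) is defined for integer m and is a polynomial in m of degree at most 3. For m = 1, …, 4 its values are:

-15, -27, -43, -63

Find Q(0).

-7

Write Q(m) = am³ + bm² + cm + d; the 4 given values yield a linear system in the 4 coefficients.
Solving, the leading coefficient vanishes, and Q(m) = -2m² - 6m - 7.
Then Q(0) = -7.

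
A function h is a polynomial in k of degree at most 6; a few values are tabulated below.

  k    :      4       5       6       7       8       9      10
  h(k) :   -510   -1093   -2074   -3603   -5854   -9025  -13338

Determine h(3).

First differences: -583, -981, -1529, -2251, -3171, -4313. Second differences: -398, -548, -722, -920, -1142. Third differences: -150, -174, -198, -222. Fourth differences: -24, -24, -24.
Level-4 differences are constant, so h has degree 4.
Fitting a degree-4 polynomial gives h(k) = -k^4 - 3k³ - 3k² - 4k + 2.
Then h(3) = -199.

-199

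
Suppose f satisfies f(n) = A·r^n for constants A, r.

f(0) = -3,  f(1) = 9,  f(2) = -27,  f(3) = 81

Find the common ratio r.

-3

Consecutive ratio: 9/(-3) = -3, and -27/9 = -3, so r = -3.
Then A·(-3)^0 = -3 gives A = -3, and f(n) = -3·(-3)^n.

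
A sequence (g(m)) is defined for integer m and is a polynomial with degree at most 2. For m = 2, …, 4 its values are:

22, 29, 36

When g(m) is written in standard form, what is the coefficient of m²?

First differences: 7, 7.
Level-1 differences are constant, so g has degree 1.
Fitting a degree-1 polynomial gives g(m) = 7m + 8.
The coefficient of m² is 0.

0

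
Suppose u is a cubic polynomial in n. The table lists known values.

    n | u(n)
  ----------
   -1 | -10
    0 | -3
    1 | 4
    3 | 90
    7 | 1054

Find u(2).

29

Write u(n) = an³ + bn² + cn + d; the 5 given values yield a linear system in the 4 coefficients.
Solving, u(n) = 3n³ + 4n - 3.
Then u(2) = 29.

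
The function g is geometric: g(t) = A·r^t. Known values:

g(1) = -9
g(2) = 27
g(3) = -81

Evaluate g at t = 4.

243

Consecutive ratio: 27/(-9) = -3, and -81/27 = -3, so r = -3.
Then A·(-3)^1 = -9 gives A = 3, and g(t) = 3·(-3)^t.
g(4) = 3·(-3)^4 = 243.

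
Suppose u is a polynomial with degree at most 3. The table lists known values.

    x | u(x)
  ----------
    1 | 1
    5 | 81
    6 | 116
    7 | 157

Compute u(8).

204

Write u(x) = ax³ + bx² + cx + d; the 4 given values yield a linear system in the 4 coefficients.
Solving, the leading coefficient vanishes, and u(x) = 3x² + 2x - 4.
Then u(8) = 204.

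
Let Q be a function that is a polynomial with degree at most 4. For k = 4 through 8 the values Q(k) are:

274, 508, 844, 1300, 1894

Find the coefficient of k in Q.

First differences: 234, 336, 456, 594. Second differences: 102, 120, 138. Third differences: 18, 18.
Level-3 differences are constant, so Q has degree 3.
Fitting a degree-3 polynomial gives Q(k) = 3k³ + 6k² - 3k - 2.
The coefficient of k is -3.

-3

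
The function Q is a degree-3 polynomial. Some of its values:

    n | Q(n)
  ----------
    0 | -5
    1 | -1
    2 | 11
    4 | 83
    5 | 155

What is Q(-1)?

-7

Write Q(n) = an³ + bn² + cn + d; the 5 given values yield a linear system in the 4 coefficients.
Solving, Q(n) = n³ + n² + 2n - 5.
Then Q(-1) = -7.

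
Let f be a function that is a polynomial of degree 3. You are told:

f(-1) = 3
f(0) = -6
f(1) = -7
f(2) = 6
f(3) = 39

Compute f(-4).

First differences: -9, -1, 13, 33. Second differences: 8, 14, 20. Third differences: 6, 6.
Level-3 differences are constant, so f has degree 3.
Fitting a degree-3 polynomial gives f(k) = k³ + 4k² - 6k - 6.
Then f(-4) = 18.

18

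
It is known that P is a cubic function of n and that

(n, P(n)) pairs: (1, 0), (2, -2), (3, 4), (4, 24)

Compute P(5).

64

Write P(n) = an³ + bn² + cn + d; the 4 given values yield a linear system in the 4 coefficients.
Solving, P(n) = n³ - 2n² - 3n + 4.
Then P(5) = 64.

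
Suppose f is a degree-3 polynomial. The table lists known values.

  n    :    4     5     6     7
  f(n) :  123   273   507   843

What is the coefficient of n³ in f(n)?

3

Write f(n) = an³ + bn² + cn + d; the 4 given values yield a linear system in the 4 coefficients.
Solving, f(n) = 3n³ - 3n² - 6n + 3.
The coefficient of n³ is 3.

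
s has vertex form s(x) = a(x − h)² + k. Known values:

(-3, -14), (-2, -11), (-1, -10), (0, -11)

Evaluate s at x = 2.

-19

First differences 3, 1, -1; second difference -2 = 2a, so a = -1.
Expanding, the x-coefficient is −2ah = 2h; matching it to the data gives h = -1, and then k = -10.
So s(x) = -1(x + 1)² − 10.
s(2) = -1·3² − 10 = -19.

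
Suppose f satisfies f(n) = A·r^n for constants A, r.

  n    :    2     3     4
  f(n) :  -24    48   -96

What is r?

-2

Consecutive ratio: 48/(-24) = -2, and -96/48 = -2, so r = -2.
Then A·(-2)^2 = -24 gives A = -6, and f(n) = -6·(-2)^n.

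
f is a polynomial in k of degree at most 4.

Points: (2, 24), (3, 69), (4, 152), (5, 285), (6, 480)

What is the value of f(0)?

First differences: 45, 83, 133, 195. Second differences: 38, 50, 62. Third differences: 12, 12.
Level-3 differences are constant, so f has degree 3.
Fitting a degree-3 polynomial gives f(k) = 2k³ + k² + 2k.
Then f(0) = 0.

0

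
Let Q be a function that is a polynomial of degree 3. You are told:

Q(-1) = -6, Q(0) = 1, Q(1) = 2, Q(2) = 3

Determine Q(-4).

Write Q(m) = am³ + bm² + cm + d; the 4 given values yield a linear system in the 4 coefficients.
Solving, Q(m) = m³ - 3m² + 3m + 1.
Then Q(-4) = -123.

-123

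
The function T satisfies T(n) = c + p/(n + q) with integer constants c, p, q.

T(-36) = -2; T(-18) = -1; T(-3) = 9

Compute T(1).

(T(n) − c)(n + q) = p for each data point; the three points give a linear system in c and q, then p follows.
Solving: c = -3, q = 0, p = -36, so T(n) = -3 − 36/(n + 0).
Then T(1) = -3 − 36/1 = -39.

-39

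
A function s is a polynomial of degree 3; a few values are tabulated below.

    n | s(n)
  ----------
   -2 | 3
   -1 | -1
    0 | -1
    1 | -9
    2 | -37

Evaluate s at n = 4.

First differences: -4, 0, -8, -28. Second differences: 4, -8, -20. Third differences: -12, -12.
Level-3 differences are constant, so s has degree 3.
Fitting a degree-3 polynomial gives s(n) = -2n³ - 4n² - 2n - 1.
Then s(4) = -201.

-201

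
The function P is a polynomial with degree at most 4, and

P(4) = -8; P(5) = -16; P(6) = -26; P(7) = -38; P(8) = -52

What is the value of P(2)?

2

First differences: -8, -10, -12, -14. Second differences: -2, -2, -2.
Level-2 differences are constant, so P has degree 2.
Fitting a degree-2 polynomial gives P(k) = -k² + k + 4.
Then P(2) = 2.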